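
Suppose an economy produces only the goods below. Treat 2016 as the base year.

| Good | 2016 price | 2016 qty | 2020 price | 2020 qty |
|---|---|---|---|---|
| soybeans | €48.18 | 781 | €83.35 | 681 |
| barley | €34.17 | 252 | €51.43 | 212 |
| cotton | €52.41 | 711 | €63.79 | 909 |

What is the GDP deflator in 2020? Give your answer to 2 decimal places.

143.28

Nominal GDP 2020 = 83.35·681 + 51.43·212 + 63.79·909 = 125649.62.
Real GDP 2020 (at 2016 prices) = 48.18·681 + 34.17·212 + 52.41·909 = 87695.31.
Deflator = Nominal/Real × 100 = 125649.62/87695.31 × 100 = 143.280.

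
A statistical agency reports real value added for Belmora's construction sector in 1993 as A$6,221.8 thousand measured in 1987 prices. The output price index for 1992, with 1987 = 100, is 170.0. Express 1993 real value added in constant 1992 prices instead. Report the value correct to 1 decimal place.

Real value added in 1992 prices = Real value added in 1987 prices × (P_1992/P_1987) = 6221.8 × 1.700 = 10577.06.

A$10,577.1 thousand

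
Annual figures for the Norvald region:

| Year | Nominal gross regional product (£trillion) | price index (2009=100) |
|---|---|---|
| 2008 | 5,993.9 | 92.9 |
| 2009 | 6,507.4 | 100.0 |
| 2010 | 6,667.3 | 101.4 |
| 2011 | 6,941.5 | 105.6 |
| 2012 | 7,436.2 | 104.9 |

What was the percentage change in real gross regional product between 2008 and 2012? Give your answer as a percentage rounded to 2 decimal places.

9.87%

Real gross regional product 2008 = 5993.9/0.929 = 6451.99.
Real gross regional product 2012 = 7436.2/1.049 = 7088.85.
Change = 7088.85/6451.99 − 1 = 0.0987.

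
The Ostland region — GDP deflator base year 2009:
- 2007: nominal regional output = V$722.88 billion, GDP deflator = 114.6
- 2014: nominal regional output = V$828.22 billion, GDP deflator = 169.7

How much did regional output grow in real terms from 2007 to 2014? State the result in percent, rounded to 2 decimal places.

Real regional output 2007 = 722.88 / 1.146 = 630.79.
Real regional output 2014 = 828.22 / 1.697 = 488.05.
Real growth = 488.05 / 630.79 − 1 = -0.2263.

-22.63%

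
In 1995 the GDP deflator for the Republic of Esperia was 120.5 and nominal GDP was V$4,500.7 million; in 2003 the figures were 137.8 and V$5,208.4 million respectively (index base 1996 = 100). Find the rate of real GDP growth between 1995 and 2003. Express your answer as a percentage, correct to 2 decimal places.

Deflate each year: 1995 → 4500.7/1.205 = 3735.02; 2003 → 5208.4/1.378 = 3779.68.
So real GDP changed by 3779.68/3735.02 − 1 = 0.0120, i.e. 1.20%.

1.20%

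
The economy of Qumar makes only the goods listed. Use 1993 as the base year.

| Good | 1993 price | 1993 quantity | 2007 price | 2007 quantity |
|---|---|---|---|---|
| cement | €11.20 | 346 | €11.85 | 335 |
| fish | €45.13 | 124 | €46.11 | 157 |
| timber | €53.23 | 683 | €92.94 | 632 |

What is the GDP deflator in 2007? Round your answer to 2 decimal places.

157.26

Nominal GDP 2007 = 11.85·335 + 46.11·157 + 92.94·632 = 69947.10.
Real GDP 2007 (at 1993 prices) = 11.20·335 + 45.13·157 + 53.23·632 = 44478.77.
Deflator = Nominal/Real × 100 = 69947.10/44478.77 × 100 = 157.260.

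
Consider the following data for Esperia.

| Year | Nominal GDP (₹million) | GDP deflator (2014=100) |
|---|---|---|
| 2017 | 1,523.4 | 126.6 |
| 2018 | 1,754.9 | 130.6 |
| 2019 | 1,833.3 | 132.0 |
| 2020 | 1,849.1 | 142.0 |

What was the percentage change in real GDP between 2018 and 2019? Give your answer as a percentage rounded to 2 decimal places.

3.36%

Real GDP 2018 = 1754.9/1.306 = 1343.72.
Real GDP 2019 = 1833.3/1.320 = 1388.86.
Change = 1388.86/1343.72 − 1 = 0.0336.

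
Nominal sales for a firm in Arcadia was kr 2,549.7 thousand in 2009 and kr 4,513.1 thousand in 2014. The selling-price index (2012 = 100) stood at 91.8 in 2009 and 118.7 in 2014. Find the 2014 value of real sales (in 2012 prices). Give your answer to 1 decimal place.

kr 3,802.1 thousand

Real sales = Nominal / (selling-price index/100) = 4513.1 / 1.187 = 3802.11.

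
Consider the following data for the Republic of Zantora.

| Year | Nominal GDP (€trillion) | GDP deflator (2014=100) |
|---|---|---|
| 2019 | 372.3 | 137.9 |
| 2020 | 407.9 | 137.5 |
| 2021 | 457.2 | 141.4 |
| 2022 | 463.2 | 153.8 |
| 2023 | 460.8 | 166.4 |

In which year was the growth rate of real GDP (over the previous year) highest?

2020: real = 407.9/1.375 = 296.65; growth vs 2019 (269.98) = 9.88%.
2021: real = 457.2/1.414 = 323.34; growth vs 2020 (296.65) = 9.00%.
2022: real = 463.2/1.538 = 301.17; growth vs 2021 (323.34) = -6.86%.
2023: real = 460.8/1.664 = 276.92; growth vs 2022 (301.17) = -8.05%.

2020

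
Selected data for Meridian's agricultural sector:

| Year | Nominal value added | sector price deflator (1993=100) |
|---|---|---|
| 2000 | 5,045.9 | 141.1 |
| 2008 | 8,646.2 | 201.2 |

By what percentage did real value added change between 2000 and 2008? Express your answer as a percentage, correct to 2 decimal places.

Deflate each year: 2000 → 5045.9/1.411 = 3576.12; 2008 → 8646.2/2.012 = 4297.32.
So real value added changed by 4297.32/3576.12 − 1 = 0.2017, i.e. 20.17%.

20.17%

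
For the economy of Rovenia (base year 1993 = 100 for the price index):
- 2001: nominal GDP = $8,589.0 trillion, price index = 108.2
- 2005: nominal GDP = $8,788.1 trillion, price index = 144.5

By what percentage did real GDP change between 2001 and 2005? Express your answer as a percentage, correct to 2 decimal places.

-23.39%

Real GDP 2001 = 8589.0 / 1.082 = 7938.08.
Real GDP 2005 = 8788.1 / 1.445 = 6081.73.
Real growth = 6081.73 / 7938.08 − 1 = -0.2339.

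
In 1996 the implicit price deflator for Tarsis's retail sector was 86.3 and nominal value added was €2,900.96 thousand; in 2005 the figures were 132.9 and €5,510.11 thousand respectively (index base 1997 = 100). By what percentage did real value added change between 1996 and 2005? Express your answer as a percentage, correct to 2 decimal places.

Deflate each year: 1996 → 2900.96/0.863 = 3361.48; 2005 → 5510.11/1.329 = 4146.06.
So real value added changed by 4146.06/3361.48 − 1 = 0.2334, i.e. 23.34%.

23.34%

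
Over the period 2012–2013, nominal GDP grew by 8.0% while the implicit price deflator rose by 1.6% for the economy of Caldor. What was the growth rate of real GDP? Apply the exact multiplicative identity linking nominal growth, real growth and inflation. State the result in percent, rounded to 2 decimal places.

(1 + g_nom) = (1 + g_real)(1 + π), so g_real = 1.0800 / 1.0160 − 1 = 0.06299.

6.30%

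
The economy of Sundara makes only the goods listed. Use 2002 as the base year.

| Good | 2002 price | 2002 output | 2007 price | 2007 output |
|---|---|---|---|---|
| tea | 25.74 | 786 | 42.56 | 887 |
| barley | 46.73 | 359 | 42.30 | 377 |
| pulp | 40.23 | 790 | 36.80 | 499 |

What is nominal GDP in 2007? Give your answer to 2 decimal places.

72061.02

Nominal GDP 2007 = Σ (p_2007 × q_2007) = 42.56·887 + 42.30·377 + 36.80·499 = 72061.02.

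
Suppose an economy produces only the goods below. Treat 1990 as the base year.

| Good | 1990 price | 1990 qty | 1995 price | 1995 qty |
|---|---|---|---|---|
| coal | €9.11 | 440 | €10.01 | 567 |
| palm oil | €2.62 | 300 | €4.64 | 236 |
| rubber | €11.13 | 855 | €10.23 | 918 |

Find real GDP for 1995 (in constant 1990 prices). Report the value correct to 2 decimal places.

Real GDP 1995 = Σ (p_1990 × q_1995) = 9.11·567 + 2.62·236 + 11.13·918 = 16001.03.

€16001.03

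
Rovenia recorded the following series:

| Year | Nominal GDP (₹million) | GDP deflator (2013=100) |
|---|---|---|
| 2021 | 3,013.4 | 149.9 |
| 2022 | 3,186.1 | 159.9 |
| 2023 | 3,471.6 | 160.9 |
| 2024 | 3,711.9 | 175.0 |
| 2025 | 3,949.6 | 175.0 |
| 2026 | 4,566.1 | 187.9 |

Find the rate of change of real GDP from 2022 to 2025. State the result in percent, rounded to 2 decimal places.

Real GDP 2022 = 3186.1/1.599 = 1992.56.
Real GDP 2025 = 3949.6/1.750 = 2256.91.
Change = 2256.91/1992.56 − 1 = 0.1327.

13.27%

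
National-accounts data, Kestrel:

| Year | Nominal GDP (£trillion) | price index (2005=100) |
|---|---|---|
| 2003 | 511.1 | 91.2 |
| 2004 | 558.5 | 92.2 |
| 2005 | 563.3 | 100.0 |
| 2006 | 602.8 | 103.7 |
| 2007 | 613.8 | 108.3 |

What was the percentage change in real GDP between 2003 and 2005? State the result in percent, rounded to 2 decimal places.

Real GDP 2003 = 511.1/0.912 = 560.42.
Real GDP 2005 = 563.3/1.000 = 563.30.
Change = 563.30/560.42 − 1 = 0.0051.

0.51%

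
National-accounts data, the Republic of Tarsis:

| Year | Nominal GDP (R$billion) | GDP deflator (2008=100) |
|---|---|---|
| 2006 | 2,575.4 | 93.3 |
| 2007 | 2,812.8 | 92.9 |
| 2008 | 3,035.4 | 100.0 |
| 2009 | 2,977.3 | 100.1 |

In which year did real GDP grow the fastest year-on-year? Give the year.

2007: real = 2812.8/0.929 = 3027.77; growth vs 2006 (2760.34) = 9.69%.
2008: real = 3035.4/1.000 = 3035.40; growth vs 2007 (3027.77) = 0.25%.
2009: real = 2977.3/1.001 = 2974.33; growth vs 2008 (3035.40) = -2.01%.

2007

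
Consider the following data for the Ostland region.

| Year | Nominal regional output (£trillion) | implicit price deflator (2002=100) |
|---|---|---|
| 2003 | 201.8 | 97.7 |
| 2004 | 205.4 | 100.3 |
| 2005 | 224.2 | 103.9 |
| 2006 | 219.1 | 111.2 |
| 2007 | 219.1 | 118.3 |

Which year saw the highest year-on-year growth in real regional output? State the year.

2004: real = 205.4/1.003 = 204.79; growth vs 2003 (206.55) = -0.85%.
2005: real = 224.2/1.039 = 215.78; growth vs 2004 (204.79) = 5.37%.
2006: real = 219.1/1.112 = 197.03; growth vs 2005 (215.78) = -8.69%.
2007: real = 219.1/1.183 = 185.21; growth vs 2006 (197.03) = -6.00%.

2005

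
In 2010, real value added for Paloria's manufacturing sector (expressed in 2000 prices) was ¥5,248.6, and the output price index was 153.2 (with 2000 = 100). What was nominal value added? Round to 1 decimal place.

¥8,040.9

Nominal value added = Real × (output price index/100) = 5248.6 × 1.532 = 8040.86.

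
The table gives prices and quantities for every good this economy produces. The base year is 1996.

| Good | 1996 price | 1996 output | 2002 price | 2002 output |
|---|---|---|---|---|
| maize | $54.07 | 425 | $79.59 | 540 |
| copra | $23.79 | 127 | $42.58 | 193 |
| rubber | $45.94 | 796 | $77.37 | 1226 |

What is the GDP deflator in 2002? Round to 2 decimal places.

162.08

Nominal GDP 2002 = 79.59·540 + 42.58·193 + 77.37·1226 = 146052.16.
Real GDP 2002 (at 1996 prices) = 54.07·540 + 23.79·193 + 45.94·1226 = 90111.71.
Deflator = Nominal/Real × 100 = 146052.16/90111.71 × 100 = 162.079.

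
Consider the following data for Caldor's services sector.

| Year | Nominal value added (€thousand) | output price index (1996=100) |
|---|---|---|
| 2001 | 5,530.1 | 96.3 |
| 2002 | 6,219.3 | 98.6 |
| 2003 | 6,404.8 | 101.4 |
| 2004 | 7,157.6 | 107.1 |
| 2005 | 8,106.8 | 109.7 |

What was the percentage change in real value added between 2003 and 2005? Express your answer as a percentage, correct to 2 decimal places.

Real value added 2003 = 6404.8/1.014 = 6316.37.
Real value added 2005 = 8106.8/1.097 = 7389.97.
Change = 7389.97/6316.37 − 1 = 0.1700.

17.00%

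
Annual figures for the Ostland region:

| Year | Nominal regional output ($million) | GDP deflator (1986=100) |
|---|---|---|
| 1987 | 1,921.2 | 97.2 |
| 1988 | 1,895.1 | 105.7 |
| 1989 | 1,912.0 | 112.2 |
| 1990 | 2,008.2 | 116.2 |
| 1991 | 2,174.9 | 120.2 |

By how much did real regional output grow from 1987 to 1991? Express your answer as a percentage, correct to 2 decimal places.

-8.46%

Real regional output 1987 = 1921.2/0.972 = 1976.54.
Real regional output 1991 = 2174.9/1.202 = 1809.40.
Change = 1809.40/1976.54 − 1 = -0.0846.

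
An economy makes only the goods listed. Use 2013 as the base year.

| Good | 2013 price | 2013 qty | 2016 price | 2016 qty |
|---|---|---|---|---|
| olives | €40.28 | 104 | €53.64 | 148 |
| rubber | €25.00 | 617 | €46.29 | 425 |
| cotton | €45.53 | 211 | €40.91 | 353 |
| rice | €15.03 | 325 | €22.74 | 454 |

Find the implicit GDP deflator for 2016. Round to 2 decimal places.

Nominal GDP 2016 = 53.64·148 + 46.29·425 + 40.91·353 + 22.74·454 = 52377.16.
Real GDP 2016 (at 2013 prices) = 40.28·148 + 25.00·425 + 45.53·353 + 15.03·454 = 39482.15.
Deflator = Nominal/Real × 100 = 52377.16/39482.15 × 100 = 132.660.

132.66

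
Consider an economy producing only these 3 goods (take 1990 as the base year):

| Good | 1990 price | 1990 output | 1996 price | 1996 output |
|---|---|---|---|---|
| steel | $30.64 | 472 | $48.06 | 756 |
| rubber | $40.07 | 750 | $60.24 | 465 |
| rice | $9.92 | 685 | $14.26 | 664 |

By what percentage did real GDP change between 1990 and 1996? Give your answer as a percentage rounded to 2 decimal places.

-5.70%

Real GDP 1990 = Nominal GDP 1990 = 30.64·472 + 40.07·750 + 9.92·685 = 51309.78.
Real GDP 1996 (at 1990 prices) = 30.64·756 + 40.07·465 + 9.92·664 = 48383.27.
Real growth = 48383.27/51309.78 − 1 = -0.0570.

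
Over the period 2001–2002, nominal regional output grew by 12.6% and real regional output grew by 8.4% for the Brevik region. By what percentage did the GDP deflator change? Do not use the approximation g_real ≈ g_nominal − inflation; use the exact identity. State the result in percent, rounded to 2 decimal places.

(1 + g_nom) = (1 + g_real)(1 + π), so π = 1.1260 / 1.0840 − 1 = 0.03875.

3.87%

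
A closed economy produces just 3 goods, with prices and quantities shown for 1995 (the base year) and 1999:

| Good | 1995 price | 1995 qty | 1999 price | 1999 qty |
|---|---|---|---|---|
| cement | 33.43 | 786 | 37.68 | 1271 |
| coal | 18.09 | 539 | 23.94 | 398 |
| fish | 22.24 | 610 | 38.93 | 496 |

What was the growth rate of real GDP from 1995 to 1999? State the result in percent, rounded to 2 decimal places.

Real GDP 1995 = Nominal GDP 1995 = 33.43·786 + 18.09·539 + 22.24·610 = 49592.89.
Real GDP 1999 (at 1995 prices) = 33.43·1271 + 18.09·398 + 22.24·496 = 60720.39.
Real growth = 60720.39/49592.89 − 1 = 0.2244.

22.44%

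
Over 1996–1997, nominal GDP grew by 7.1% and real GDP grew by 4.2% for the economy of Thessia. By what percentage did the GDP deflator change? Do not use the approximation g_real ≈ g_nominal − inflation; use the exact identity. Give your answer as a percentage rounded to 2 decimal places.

2.78%

(1 + g_nom) = (1 + g_real)(1 + π), so π = 1.0710 / 1.0420 − 1 = 0.02783.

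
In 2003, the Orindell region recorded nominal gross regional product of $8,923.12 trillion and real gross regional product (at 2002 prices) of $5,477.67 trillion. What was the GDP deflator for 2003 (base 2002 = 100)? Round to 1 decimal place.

162.9

GDP deflator = (Nominal / Real) × 100 = 8923.12 / 5477.67 × 100 = 162.90.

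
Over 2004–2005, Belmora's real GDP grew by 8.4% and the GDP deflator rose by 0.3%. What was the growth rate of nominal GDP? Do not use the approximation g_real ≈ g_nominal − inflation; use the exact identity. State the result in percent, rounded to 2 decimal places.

8.73%

(1 + g_nom) = (1 + g_real)(1 + π) = 1.0840 × 1.0030 = 1.08725.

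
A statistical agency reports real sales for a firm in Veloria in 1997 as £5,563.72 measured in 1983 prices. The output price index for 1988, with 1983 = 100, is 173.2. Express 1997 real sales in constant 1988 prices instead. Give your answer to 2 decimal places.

Real sales in 1988 prices = Real sales in 1983 prices × (P_1988/P_1983) = 5563.72 × 1.732 = 9636.36.

£9,636.36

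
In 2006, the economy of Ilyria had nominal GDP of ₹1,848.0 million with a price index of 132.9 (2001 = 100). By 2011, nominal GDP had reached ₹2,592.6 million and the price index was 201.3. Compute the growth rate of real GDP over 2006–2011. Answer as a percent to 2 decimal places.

-7.38%

Real GDP 2006 = 1848.0 / 1.329 = 1390.52.
Real GDP 2011 = 2592.6 / 2.013 = 1287.93.
Real growth = 1287.93 / 1390.52 − 1 = -0.0738.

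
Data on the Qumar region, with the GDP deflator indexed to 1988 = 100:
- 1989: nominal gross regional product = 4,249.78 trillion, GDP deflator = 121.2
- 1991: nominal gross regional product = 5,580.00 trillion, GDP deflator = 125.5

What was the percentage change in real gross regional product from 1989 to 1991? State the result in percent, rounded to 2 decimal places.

26.80%

Real gross regional product 1989 = 4249.78 / 1.212 = 3506.42.
Real gross regional product 1991 = 5580.00 / 1.255 = 4446.22.
Real growth = 4446.22 / 3506.42 − 1 = 0.2680.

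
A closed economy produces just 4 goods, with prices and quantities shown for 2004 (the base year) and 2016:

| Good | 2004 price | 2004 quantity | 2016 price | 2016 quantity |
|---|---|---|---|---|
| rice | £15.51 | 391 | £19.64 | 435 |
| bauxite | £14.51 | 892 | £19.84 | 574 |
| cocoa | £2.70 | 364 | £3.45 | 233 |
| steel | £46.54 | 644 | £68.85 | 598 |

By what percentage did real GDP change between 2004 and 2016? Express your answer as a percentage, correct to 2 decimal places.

Real GDP 2004 = Nominal GDP 2004 = 15.51·391 + 14.51·892 + 2.70·364 + 46.54·644 = 49961.89.
Real GDP 2016 (at 2004 prices) = 15.51·435 + 14.51·574 + 2.70·233 + 46.54·598 = 43535.61.
Real growth = 43535.61/49961.89 − 1 = -0.1286.

-12.86%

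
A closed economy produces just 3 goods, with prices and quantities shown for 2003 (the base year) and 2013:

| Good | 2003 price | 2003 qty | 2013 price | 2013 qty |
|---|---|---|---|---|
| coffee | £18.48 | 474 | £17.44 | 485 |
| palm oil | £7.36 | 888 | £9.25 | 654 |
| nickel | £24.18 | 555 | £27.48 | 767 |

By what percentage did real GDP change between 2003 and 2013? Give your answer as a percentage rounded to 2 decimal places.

Real GDP 2003 = Nominal GDP 2003 = 18.48·474 + 7.36·888 + 24.18·555 = 28715.10.
Real GDP 2013 (at 2003 prices) = 18.48·485 + 7.36·654 + 24.18·767 = 32322.30.
Real growth = 32322.30/28715.10 − 1 = 0.1256.

12.56%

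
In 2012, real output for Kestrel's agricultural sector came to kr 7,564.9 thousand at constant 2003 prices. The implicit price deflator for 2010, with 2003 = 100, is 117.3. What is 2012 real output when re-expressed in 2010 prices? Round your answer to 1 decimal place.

Real output in 2010 prices = Real output in 2003 prices × (P_2010/P_2003) = 7564.9 × 1.173 = 8873.63.

kr 8,873.6 thousand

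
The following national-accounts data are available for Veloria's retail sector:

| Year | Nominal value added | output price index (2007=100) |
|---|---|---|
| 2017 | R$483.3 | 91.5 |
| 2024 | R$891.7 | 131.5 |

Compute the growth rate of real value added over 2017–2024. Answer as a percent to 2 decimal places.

Real value added 2017 = 483.3 / 0.915 = 528.20.
Real value added 2024 = 891.7 / 1.315 = 678.10.
Real growth = 678.10 / 528.20 − 1 = 0.2838.

28.38%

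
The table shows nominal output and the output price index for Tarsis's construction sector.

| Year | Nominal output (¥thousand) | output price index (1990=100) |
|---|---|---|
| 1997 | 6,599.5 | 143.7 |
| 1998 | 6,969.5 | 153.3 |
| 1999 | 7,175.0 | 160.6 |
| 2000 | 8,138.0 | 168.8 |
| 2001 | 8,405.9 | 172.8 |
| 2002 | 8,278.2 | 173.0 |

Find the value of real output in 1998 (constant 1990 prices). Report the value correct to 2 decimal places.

¥4,546.31 thousand

Real output 1998 = 6969.5 / 1.533 = 4546.31.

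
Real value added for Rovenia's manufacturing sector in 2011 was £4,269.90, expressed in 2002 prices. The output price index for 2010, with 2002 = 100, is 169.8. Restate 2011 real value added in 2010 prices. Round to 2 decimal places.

Real value added in 2010 prices = Real value added in 2002 prices × (P_2010/P_2002) = 4269.90 × 1.698 = 7250.29.

£7,250.29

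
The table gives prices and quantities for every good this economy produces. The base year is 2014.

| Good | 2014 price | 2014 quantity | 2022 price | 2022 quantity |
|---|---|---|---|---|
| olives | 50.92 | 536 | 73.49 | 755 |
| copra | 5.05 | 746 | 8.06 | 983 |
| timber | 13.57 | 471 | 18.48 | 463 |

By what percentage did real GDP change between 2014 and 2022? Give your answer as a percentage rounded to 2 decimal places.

Real GDP 2014 = Nominal GDP 2014 = 50.92·536 + 5.05·746 + 13.57·471 = 37451.89.
Real GDP 2022 (at 2014 prices) = 50.92·755 + 5.05·983 + 13.57·463 = 49691.66.
Real growth = 49691.66/37451.89 − 1 = 0.3268.

32.68%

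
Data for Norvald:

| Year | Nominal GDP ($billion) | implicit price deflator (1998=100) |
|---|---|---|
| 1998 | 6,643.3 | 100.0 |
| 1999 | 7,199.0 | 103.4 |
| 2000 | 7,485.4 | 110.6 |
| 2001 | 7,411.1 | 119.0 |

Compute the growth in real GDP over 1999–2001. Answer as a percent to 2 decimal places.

-10.55%

Real GDP 1999 = 7199.0/1.034 = 6962.28.
Real GDP 2001 = 7411.1/1.190 = 6227.82.
Change = 6227.82/6962.28 − 1 = -0.1055.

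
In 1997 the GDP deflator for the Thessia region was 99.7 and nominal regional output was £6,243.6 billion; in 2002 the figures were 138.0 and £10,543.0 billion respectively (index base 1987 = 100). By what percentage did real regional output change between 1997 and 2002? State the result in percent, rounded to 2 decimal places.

22.00%

Deflate each year: 1997 → 6243.6/0.997 = 6262.39; 2002 → 10543.0/1.380 = 7639.86.
So real regional output changed by 7639.86/6262.39 − 1 = 0.2200, i.e. 22.00%.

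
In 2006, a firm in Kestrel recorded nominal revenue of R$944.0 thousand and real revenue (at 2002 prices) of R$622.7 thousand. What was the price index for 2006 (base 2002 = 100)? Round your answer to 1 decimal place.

151.6

price index = (Nominal / Real) × 100 = 944.0 / 622.7 × 100 = 151.60.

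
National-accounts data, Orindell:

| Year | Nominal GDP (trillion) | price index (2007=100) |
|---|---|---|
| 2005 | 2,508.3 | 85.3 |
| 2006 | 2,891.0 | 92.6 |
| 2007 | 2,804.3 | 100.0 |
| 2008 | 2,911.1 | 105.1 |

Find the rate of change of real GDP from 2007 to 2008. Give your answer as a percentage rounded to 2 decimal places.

-1.23%

Real GDP 2007 = 2804.3/1.000 = 2804.30.
Real GDP 2008 = 2911.1/1.051 = 2769.84.
Change = 2769.84/2804.30 − 1 = -0.0123.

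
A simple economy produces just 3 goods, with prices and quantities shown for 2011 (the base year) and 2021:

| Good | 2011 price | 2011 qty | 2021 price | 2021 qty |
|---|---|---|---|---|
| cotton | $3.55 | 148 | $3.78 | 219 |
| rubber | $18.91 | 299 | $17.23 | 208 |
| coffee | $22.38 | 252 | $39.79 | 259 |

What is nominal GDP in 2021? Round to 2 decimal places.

$14717.27

Nominal GDP 2021 = Σ (p_2021 × q_2021) = 3.78·219 + 17.23·208 + 39.79·259 = 14717.27.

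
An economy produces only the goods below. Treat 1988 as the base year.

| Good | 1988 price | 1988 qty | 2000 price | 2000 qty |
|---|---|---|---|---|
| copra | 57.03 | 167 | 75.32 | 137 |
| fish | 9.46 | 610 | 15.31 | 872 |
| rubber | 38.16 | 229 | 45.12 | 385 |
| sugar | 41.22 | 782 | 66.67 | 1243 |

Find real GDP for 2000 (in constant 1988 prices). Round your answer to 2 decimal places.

Real GDP 2000 = Σ (p_1988 × q_2000) = 57.03·137 + 9.46·872 + 38.16·385 + 41.22·1243 = 81990.29.

81990.29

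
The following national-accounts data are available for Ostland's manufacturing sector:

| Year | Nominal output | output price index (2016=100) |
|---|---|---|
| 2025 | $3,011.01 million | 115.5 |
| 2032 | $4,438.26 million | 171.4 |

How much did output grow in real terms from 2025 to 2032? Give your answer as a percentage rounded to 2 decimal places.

-0.67%

Real output 2025 = 3011.01 / 1.155 = 2606.94.
Real output 2032 = 4438.26 / 1.714 = 2589.42.
Real growth = 2589.42 / 2606.94 − 1 = -0.0067.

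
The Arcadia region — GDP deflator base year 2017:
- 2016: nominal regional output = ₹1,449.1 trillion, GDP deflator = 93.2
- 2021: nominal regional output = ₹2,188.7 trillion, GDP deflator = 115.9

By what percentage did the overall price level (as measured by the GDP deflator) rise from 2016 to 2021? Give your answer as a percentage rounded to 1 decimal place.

24.4%

Price-level change = 115.9 / 93.2 − 1 = 0.2436.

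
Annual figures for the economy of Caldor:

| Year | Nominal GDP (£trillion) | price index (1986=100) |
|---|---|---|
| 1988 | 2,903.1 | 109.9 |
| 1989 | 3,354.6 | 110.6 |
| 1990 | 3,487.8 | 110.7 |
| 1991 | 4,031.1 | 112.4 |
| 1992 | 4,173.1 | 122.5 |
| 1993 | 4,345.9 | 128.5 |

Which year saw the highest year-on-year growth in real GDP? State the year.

1989: real = 3354.6/1.106 = 3033.09; growth vs 1988 (2641.58) = 14.82%.
1990: real = 3487.8/1.107 = 3150.68; growth vs 1989 (3033.09) = 3.88%.
1991: real = 4031.1/1.124 = 3586.39; growth vs 1990 (3150.68) = 13.83%.
1992: real = 4173.1/1.225 = 3406.61; growth vs 1991 (3586.39) = -5.01%.
1993: real = 4345.9/1.285 = 3382.02; growth vs 1992 (3406.61) = -0.72%.

1989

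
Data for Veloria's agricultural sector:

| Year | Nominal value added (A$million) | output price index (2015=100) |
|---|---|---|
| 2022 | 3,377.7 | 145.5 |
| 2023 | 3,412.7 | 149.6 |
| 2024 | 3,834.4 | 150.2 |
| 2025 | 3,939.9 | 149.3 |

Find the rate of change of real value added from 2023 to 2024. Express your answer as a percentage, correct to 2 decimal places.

Real value added 2023 = 3412.7/1.496 = 2281.22.
Real value added 2024 = 3834.4/1.502 = 2552.86.
Change = 2552.86/2281.22 − 1 = 0.1191.

11.91%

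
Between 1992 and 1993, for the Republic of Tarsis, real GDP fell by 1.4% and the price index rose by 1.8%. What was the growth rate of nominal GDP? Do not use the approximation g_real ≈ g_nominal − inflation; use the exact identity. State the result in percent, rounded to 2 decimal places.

(1 + g_nom) = (1 + g_real)(1 + π) = 0.9860 × 1.0180 = 1.00375.

0.37%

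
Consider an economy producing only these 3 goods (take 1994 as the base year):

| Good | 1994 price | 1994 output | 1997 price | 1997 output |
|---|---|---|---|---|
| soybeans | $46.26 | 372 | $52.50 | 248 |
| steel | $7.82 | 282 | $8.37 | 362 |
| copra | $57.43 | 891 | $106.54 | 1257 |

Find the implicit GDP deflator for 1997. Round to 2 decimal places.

173.39

Nominal GDP 1997 = 52.50·248 + 8.37·362 + 106.54·1257 = 149970.72.
Real GDP 1997 (at 1994 prices) = 46.26·248 + 7.82·362 + 57.43·1257 = 86492.83.
Deflator = Nominal/Real × 100 = 149970.72/86492.83 × 100 = 173.391.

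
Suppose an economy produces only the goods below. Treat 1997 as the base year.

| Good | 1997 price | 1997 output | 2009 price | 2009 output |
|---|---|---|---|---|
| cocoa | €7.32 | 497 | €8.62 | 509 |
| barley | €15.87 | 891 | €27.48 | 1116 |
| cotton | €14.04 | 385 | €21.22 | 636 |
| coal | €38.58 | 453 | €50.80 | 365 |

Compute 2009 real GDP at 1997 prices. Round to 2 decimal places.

€44447.94

Real GDP 2009 = Σ (p_1997 × q_2009) = 7.32·509 + 15.87·1116 + 14.04·636 + 38.58·365 = 44447.94.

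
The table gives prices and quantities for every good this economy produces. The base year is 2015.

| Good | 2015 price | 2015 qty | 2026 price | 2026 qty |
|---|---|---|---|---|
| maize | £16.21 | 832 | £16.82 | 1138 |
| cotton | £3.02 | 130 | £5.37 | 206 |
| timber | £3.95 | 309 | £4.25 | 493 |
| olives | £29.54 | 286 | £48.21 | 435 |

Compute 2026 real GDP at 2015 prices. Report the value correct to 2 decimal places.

£33866.35

Real GDP 2026 = Σ (p_2015 × q_2026) = 16.21·1138 + 3.02·206 + 3.95·493 + 29.54·435 = 33866.35.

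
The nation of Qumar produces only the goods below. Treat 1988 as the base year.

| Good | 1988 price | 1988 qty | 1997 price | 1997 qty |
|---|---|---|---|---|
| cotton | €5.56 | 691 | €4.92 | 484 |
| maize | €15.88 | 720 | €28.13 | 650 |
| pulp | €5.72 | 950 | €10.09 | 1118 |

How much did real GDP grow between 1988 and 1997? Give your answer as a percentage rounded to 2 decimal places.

Real GDP 1988 = Nominal GDP 1988 = 5.56·691 + 15.88·720 + 5.72·950 = 20709.56.
Real GDP 1997 (at 1988 prices) = 5.56·484 + 15.88·650 + 5.72·1118 = 19408.00.
Real growth = 19408.00/20709.56 − 1 = -0.0628.

-6.28%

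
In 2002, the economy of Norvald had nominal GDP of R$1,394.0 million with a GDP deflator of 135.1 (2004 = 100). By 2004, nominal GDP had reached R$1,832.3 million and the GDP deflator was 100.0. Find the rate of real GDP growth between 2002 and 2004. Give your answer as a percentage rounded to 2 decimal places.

Real GDP 2002 = 1394.0 / 1.351 = 1031.83.
Real GDP 2004 = 1832.3 / 1.000 = 1832.30.
Real growth = 1832.30 / 1031.83 − 1 = 0.7758.

77.58%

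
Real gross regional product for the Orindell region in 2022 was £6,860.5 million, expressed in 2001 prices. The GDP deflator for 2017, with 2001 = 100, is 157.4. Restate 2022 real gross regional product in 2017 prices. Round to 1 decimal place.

£10,798.4 million

Real gross regional product in 2017 prices = Real gross regional product in 2001 prices × (P_2017/P_2001) = 6860.5 × 1.574 = 10798.43.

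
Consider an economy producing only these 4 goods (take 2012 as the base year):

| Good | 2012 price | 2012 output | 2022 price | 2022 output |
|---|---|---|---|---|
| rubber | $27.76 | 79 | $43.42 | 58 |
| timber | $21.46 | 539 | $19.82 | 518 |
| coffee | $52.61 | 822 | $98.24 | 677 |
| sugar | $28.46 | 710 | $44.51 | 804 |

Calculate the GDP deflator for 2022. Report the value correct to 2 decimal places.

Nominal GDP 2022 = 43.42·58 + 19.82·518 + 98.24·677 + 44.51·804 = 115079.64.
Real GDP 2022 (at 2012 prices) = 27.76·58 + 21.46·518 + 52.61·677 + 28.46·804 = 71225.17.
Deflator = Nominal/Real × 100 = 115079.64/71225.17 × 100 = 161.572.

161.57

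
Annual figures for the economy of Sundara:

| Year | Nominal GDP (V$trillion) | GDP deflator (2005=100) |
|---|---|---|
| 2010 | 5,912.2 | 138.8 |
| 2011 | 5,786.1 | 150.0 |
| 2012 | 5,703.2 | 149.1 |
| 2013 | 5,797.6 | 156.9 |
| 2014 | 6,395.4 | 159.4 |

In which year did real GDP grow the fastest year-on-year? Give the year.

2011: real = 5786.1/1.500 = 3857.40; growth vs 2010 (4259.51) = -9.44%.
2012: real = 5703.2/1.491 = 3825.08; growth vs 2011 (3857.40) = -0.84%.
2013: real = 5797.6/1.569 = 3695.09; growth vs 2012 (3825.08) = -3.40%.
2014: real = 6395.4/1.594 = 4012.17; growth vs 2013 (3695.09) = 8.58%.

2014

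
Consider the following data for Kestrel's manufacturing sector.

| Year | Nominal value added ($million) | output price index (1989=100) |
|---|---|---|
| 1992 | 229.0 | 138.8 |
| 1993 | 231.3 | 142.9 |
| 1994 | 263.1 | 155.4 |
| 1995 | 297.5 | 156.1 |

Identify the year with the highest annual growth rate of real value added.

1993: real = 231.3/1.429 = 161.86; growth vs 1992 (164.99) = -1.90%.
1994: real = 263.1/1.554 = 169.31; growth vs 1993 (161.86) = 4.60%.
1995: real = 297.5/1.561 = 190.58; growth vs 1994 (169.31) = 12.56%.

1995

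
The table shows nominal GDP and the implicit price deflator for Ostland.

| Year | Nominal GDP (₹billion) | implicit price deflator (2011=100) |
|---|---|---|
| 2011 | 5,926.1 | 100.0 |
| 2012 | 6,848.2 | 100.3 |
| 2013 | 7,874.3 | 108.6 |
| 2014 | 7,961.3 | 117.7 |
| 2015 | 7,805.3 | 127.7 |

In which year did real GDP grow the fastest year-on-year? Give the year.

2012: real = 6848.2/1.003 = 6827.72; growth vs 2011 (5926.10) = 15.21%.
2013: real = 7874.3/1.086 = 7250.74; growth vs 2012 (6827.72) = 6.20%.
2014: real = 7961.3/1.177 = 6764.06; growth vs 2013 (7250.74) = -6.71%.
2015: real = 7805.3/1.277 = 6112.22; growth vs 2014 (6764.06) = -9.64%.

2012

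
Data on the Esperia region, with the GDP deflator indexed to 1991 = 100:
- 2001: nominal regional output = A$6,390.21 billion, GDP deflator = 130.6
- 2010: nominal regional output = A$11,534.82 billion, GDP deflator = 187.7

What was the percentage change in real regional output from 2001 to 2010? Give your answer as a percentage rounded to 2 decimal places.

Real regional output 2001 = 6390.21 / 1.306 = 4892.96.
Real regional output 2010 = 11534.82 / 1.877 = 6145.35.
Real growth = 6145.35 / 4892.96 − 1 = 0.2560.

25.60%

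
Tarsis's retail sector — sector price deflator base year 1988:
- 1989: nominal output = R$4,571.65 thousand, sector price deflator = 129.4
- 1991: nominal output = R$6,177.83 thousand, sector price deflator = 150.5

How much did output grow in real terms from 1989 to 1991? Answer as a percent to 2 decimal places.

Deflate each year: 1989 → 4571.65/1.294 = 3532.96; 1991 → 6177.83/1.505 = 4104.87.
So real output changed by 4104.87/3532.96 − 1 = 0.1619, i.e. 16.19%.

16.19%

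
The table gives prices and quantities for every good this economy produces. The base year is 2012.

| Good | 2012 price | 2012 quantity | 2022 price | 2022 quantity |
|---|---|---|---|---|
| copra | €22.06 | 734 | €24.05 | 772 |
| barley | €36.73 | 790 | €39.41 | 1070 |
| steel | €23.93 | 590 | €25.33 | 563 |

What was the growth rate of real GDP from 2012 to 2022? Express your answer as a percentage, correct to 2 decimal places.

Real GDP 2012 = Nominal GDP 2012 = 22.06·734 + 36.73·790 + 23.93·590 = 59327.44.
Real GDP 2022 (at 2012 prices) = 22.06·772 + 36.73·1070 + 23.93·563 = 69804.01.
Real growth = 69804.01/59327.44 − 1 = 0.1766.

17.66%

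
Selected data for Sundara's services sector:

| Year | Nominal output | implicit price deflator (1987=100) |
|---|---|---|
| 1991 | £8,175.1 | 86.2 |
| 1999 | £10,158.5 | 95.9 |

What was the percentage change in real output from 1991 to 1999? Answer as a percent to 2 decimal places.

11.69%

Real output 1991 = 8175.1 / 0.862 = 9483.87.
Real output 1999 = 10158.5 / 0.959 = 10592.81.
Real growth = 10592.81 / 9483.87 − 1 = 0.1169.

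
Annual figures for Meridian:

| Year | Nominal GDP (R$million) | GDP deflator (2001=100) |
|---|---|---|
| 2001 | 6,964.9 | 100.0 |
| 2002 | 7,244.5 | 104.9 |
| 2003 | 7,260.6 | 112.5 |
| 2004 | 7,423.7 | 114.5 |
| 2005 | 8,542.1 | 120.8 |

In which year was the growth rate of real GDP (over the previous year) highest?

2005

2002: real = 7244.5/1.049 = 6906.10; growth vs 2001 (6964.90) = -0.84%.
2003: real = 7260.6/1.125 = 6453.87; growth vs 2002 (6906.10) = -6.55%.
2004: real = 7423.7/1.145 = 6483.58; growth vs 2003 (6453.87) = 0.46%.
2005: real = 8542.1/1.208 = 7071.27; growth vs 2004 (6483.58) = 9.06%.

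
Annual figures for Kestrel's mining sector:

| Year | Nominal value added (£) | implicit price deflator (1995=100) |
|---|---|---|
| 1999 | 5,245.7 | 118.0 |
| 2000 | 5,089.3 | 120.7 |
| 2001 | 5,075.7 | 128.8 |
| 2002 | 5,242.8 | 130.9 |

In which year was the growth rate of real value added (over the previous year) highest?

2000: real = 5089.3/1.207 = 4216.49; growth vs 1999 (4445.51) = -5.15%.
2001: real = 5075.7/1.288 = 3940.76; growth vs 2000 (4216.49) = -6.54%.
2002: real = 5242.8/1.309 = 4005.19; growth vs 2001 (3940.76) = 1.63%.

2002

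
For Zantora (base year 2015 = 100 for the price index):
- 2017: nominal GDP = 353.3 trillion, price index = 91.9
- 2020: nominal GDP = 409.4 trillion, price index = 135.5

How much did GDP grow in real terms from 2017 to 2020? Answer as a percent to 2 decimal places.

-21.41%

Real GDP 2017 = 353.3 / 0.919 = 384.44.
Real GDP 2020 = 409.4 / 1.355 = 302.14.
Real growth = 302.14 / 384.44 − 1 = -0.2141.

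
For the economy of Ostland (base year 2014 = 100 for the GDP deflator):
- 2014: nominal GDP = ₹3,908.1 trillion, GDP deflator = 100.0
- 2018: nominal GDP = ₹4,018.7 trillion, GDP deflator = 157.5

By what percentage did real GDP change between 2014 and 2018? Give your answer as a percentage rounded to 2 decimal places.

-34.71%

Real GDP 2014 = 3908.1 / 1.000 = 3908.10.
Real GDP 2018 = 4018.7 / 1.575 = 2551.56.
Real growth = 2551.56 / 3908.10 − 1 = -0.3471.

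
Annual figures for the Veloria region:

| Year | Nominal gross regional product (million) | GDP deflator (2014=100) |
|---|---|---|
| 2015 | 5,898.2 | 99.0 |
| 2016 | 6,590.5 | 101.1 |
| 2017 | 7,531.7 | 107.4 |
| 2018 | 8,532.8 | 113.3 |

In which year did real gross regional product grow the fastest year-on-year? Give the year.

2016: real = 6590.5/1.011 = 6518.79; growth vs 2015 (5957.78) = 9.42%.
2017: real = 7531.7/1.074 = 7012.76; growth vs 2016 (6518.79) = 7.58%.
2018: real = 8532.8/1.133 = 7531.16; growth vs 2017 (7012.76) = 7.39%.

2016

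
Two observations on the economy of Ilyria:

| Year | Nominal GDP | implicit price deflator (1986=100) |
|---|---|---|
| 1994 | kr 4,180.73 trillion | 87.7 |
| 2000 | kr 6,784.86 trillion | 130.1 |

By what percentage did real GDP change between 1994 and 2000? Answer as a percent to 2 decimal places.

Real GDP 1994 = 4180.73 / 0.877 = 4767.08.
Real GDP 2000 = 6784.86 / 1.301 = 5215.11.
Real growth = 5215.11 / 4767.08 − 1 = 0.0940.

9.40%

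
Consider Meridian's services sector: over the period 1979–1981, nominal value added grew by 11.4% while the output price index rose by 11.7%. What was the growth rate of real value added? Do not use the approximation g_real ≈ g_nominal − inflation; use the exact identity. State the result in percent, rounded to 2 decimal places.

(1 + g_nom) = (1 + g_real)(1 + π), so g_real = 1.1140 / 1.1170 − 1 = -0.00269.

-0.27%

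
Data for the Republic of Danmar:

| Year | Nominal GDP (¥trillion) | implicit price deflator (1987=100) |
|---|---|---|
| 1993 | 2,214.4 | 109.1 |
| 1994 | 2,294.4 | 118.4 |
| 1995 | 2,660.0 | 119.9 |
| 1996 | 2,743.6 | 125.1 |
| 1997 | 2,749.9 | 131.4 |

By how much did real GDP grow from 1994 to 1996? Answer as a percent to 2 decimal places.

Real GDP 1994 = 2294.4/1.184 = 1937.84.
Real GDP 1996 = 2743.6/1.251 = 2193.13.
Change = 2193.13/1937.84 − 1 = 0.1317.

13.17%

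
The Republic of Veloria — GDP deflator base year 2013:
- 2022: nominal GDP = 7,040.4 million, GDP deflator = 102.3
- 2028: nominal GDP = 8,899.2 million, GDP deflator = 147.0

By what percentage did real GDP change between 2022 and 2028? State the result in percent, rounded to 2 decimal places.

Real GDP 2022 = 7040.4 / 1.023 = 6882.11.
Real GDP 2028 = 8899.2 / 1.470 = 6053.88.
Real growth = 6053.88 / 6882.11 − 1 = -0.1203.

-12.03%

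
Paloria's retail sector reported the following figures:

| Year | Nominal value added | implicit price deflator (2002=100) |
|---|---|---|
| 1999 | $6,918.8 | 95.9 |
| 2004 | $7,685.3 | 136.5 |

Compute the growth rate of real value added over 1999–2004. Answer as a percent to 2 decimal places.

Real value added 1999 = 6918.8 / 0.959 = 7214.60.
Real value added 2004 = 7685.3 / 1.365 = 5630.26.
Real growth = 5630.26 / 7214.60 − 1 = -0.2196.

-21.96%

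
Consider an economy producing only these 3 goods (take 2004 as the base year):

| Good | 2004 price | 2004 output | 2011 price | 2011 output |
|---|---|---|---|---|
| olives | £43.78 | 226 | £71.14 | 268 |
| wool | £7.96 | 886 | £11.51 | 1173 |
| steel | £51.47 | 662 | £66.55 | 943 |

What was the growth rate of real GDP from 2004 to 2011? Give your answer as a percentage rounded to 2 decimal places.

Real GDP 2004 = Nominal GDP 2004 = 43.78·226 + 7.96·886 + 51.47·662 = 51019.98.
Real GDP 2011 (at 2004 prices) = 43.78·268 + 7.96·1173 + 51.47·943 = 69606.33.
Real growth = 69606.33/51019.98 − 1 = 0.3643.

36.43%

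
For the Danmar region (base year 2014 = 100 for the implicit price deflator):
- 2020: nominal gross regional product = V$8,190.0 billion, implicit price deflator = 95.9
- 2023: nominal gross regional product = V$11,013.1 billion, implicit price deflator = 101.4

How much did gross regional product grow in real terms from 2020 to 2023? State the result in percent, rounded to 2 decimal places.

Deflate each year: 2020 → 8190.0/0.959 = 8540.15; 2023 → 11013.1/1.014 = 10861.05.
So real gross regional product changed by 10861.05/8540.15 − 1 = 0.2718, i.e. 27.18%.

27.18%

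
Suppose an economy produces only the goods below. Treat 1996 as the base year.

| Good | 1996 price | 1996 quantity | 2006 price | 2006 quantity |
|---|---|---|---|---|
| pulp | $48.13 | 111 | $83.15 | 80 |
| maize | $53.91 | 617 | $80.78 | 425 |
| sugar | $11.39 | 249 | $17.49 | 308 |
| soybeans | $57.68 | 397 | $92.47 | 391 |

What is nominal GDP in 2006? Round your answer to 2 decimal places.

Nominal GDP 2006 = Σ (p_2006 × q_2006) = 83.15·80 + 80.78·425 + 17.49·308 + 92.47·391 = 82526.19.

$82526.19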